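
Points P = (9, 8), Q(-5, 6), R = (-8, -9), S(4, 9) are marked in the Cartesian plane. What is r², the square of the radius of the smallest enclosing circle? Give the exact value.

The farthest pair is P–R with squared distance 578. The circle on this segment as diameter has centre (0.5, -0.5) and r² = 578/4 = 144.5.
Check Q: distance² to centre = 72.5 ≤ 144.5, so it lies inside.
All remaining points lie in this disk, and no smaller disk contains both endpoints, so this is the minimum enclosing circle.

144.5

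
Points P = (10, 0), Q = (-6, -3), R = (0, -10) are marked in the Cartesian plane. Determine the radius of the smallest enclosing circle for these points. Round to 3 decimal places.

8.163

Side lengths²: PQ² = 265, PR² = 200, QR² = 85.
Since PQ² = 265 < 200 + 85 = 285, the triangle is acute, so the smallest enclosing circle is the circumcircle.
Circumcentre = (55/26, -55/26), r² = 22525/338.
r = √(22525/338) ≈ 8.163.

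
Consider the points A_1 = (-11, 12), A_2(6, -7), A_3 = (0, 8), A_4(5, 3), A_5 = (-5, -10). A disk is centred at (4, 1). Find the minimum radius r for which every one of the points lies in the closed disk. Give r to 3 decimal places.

18.601

The required radius is the distance from (4, 1) to the farthest point.
Squared distances: 346, 68, 65, 5, 202.
Maximum is 346, attained at A_1.
r = √346 ≈ 18.601.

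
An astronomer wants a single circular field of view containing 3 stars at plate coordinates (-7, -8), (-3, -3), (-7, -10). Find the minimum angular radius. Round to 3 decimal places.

Call the three points A, B, C in the order given.
Side lengths²: AB² = 41, AC² = 4, BC² = 65.
Since BC² = 65 ≥ 41 + 4 = 45, the angle opposite BC is not acute, so the smallest enclosing circle has BC as diameter.
Centre = midpoint of BC = (-5, -6.5), r² = 65/4 = 16.25.
r = √(16.25) ≈ 4.031.

4.031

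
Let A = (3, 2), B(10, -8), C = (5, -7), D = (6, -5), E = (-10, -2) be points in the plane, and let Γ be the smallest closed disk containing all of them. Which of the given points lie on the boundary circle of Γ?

The minimum enclosing circle of a finite set is fixed by two of the points (as a diameter) or three (as a circumcircle).
The farthest pair is B–E with squared distance 436. The circle on this segment as diameter has centre (0, -5) and r² = 436/4 = 109.
Check A: distance² to centre = 58 ≤ 109, so it lies inside.
All remaining points lie in this disk, and no smaller disk contains both endpoints, so this is the minimum enclosing circle.
The points at distance exactly r from the centre are B, E — 2 points.

B, E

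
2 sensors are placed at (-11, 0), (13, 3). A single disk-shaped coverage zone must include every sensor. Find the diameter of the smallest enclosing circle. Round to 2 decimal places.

24.19

The smallest circle enclosing two points has them as diameter endpoints.
Centre = midpoint = (1, 1.5); r² = |(-11, 0)−(13, 3)|²/4 = 585/4 = 146.25.
Diameter = 2r = 2√(146.25) ≈ 24.19.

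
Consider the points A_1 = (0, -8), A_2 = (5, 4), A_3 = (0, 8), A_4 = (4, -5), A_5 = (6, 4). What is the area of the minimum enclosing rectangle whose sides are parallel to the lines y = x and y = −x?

153

In coordinates u = x + y, v = x − y the rectangle is axis-aligned; the map (x,y)→(u,v) scales areas by 2.
u-values: -8, 9, 8, -1, 10; range = 10 − (-8) = 18.
v-values: 8, 1, -8, 9, 2; range = 9 − (-8) = 17.
Area = (18 × 17) / 2 = 153.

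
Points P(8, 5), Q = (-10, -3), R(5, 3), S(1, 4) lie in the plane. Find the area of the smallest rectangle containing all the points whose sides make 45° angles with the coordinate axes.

In coordinates u = x + y, v = x − y the rectangle is axis-aligned; the map (x,y)→(u,v) scales areas by 2.
u-values: 13, -13, 8, 5; range = 13 − (-13) = 26.
v-values: 3, -7, 2, -3; range = 3 − (-7) = 10.
Area = (26 × 10) / 2 = 130.

130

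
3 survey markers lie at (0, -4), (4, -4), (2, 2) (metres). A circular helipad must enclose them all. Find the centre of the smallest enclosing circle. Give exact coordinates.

(2, -4/3)

Call the three points A, B, C in the order given.
Side lengths²: AB² = 16, AC² = 40, BC² = 40.
Since BC² = 40 < 40 + 16 = 56, the triangle is acute, so the smallest enclosing circle is the circumcircle.
Circumcentre = (2, -4/3), r² = 100/9.
Centre = (2, -4/3).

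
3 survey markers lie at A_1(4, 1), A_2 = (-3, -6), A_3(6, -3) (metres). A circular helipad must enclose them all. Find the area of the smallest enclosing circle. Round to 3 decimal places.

Side lengths²: A_1A_2² = 98, A_1A_3² = 20, A_2A_3² = 90.
Since A_1A_2² = 98 < 90 + 20 = 110, the triangle is acute, so the smallest enclosing circle is the circumcircle.
Circumcentre = (1, -3), r² = 25.
Area = π·r² = π·25 ≈ 78.540.

78.540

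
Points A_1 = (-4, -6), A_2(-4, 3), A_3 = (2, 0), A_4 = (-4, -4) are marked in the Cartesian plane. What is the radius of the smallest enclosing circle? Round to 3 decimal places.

By Welzl's lemma the MEC is supported by two points (diametrically opposite) or three points (on a circumcircle).
The minimum enclosing circle is determined by three boundary points: A_1, A_2, A_3.
Their circumcentre is (-2.5, -1.5) with r² = 22.5.
The farthest remaining point A_4 is at distance² 8.5 ≤ 22.5.
r = √(22.5) ≈ 4.743.

4.743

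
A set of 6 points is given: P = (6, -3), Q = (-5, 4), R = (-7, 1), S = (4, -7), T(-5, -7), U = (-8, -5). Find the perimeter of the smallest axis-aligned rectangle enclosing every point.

Width = max x − min x = 6 − (-8) = 14.
Height = max y − min y = 4 − (-7) = 11.
Perimeter = 2(14 + 11) = 50.

50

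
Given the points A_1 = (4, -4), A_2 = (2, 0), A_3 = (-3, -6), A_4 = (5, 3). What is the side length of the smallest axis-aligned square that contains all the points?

The bounding box has width 8 and height 9.
An axis-aligned square enclosing the set must have side ≥ max(width, height).
So the minimum side is max(8, 9) = 9.

9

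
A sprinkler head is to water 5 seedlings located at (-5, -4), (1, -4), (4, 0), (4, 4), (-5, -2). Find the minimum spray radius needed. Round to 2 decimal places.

A smallest enclosing disk is always determined by at most three of the input points on its boundary.
The farthest pair is (-5, -4)–(4, 4) with squared distance 145. The circle on this segment as diameter has centre (-0.5, 0) and r² = 145/4 = 36.25.
Check (1, -4): distance² to centre = 18.25 ≤ 36.25, so it lies inside.
All remaining points lie in this disk, and no smaller disk contains both endpoints, so this is the minimum enclosing circle.
r = √(36.25) ≈ 6.02.

6.02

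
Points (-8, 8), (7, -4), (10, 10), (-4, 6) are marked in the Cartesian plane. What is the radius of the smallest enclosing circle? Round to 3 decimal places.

10.124

By Welzl's lemma the MEC is supported by two points (diametrically opposite) or three points (on a circumcircle).
The minimum enclosing circle is determined by three boundary points: (-8, 8), (7, -4), (10, 10).
Their circumcentre is (1.5, 4.5) with r² = 102.5.
The farthest remaining point (-4, 6) is at distance² 32.5 ≤ 102.5.
r = √(102.5) ≈ 10.124.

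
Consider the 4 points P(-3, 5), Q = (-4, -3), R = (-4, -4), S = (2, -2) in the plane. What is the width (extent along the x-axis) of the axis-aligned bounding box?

max x = 2, min x = -4, so width = 6.

6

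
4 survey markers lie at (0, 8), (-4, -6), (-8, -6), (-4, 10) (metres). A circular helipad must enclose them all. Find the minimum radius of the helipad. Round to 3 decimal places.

8.259

The minimum enclosing circle is determined by three boundary points: (0, 8), (-8, -6), (-4, 10).
Their circumcentre is (-50/9, 17/9) with r² = 5525/81.
The farthest remaining point (-4, -6) is at distance² 5237/81 ≤ 5525/81.
r = √(5525/81) ≈ 8.259.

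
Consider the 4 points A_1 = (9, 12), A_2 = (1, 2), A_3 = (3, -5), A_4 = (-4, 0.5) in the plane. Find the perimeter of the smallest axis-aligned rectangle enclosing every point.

60

Width = max x − min x = 9 − (-4) = 13.
Height = max y − min y = 12 − (-5) = 17.
Perimeter = 2(13 + 17) = 60.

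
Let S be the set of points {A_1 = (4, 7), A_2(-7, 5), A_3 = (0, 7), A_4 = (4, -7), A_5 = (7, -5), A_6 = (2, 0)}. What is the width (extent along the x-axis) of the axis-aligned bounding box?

max x = 7, min x = -7, so width = 14.

14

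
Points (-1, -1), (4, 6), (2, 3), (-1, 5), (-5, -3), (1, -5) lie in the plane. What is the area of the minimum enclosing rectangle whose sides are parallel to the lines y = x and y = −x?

108

In coordinates u = x + y, v = x − y the rectangle is axis-aligned; the map (x,y)→(u,v) scales areas by 2.
u-values: -2, 10, 5, 4, -8, -4; range = 10 − (-8) = 18.
v-values: 0, -2, -1, -6, -2, 6; range = 6 − (-6) = 12.
Area = (18 × 12) / 2 = 108.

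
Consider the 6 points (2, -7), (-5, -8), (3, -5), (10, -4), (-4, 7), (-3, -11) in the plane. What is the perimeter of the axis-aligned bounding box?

66

Width = max x − min x = 10 − (-5) = 15.
Height = max y − min y = 7 − (-11) = 18.
Perimeter = 2(15 + 18) = 66.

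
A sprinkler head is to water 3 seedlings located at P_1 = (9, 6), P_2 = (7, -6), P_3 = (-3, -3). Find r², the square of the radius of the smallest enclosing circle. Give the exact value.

Side lengths²: P_1P_2² = 148, P_1P_3² = 225, P_2P_3² = 109.
Since P_1P_3² = 225 < 148 + 109 = 257, the triangle is acute, so the smallest enclosing circle is the circumcircle.
Circumcentre = (25/7, 31/42), r² = 100825/1764.

100825/1764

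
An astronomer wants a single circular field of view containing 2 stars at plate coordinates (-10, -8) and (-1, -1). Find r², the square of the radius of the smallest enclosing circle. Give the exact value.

The smallest circle enclosing two points has them as diameter endpoints.
Centre = midpoint = (-5.5, -4.5); r² = |(-10, -8)−(-1, -1)|²/4 = 130/4 = 32.5.

32.5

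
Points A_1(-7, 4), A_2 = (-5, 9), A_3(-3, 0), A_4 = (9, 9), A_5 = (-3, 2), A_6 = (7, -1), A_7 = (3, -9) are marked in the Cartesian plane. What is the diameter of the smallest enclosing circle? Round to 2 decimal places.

A smallest enclosing disk is always determined by at most three of the input points on its boundary.
The minimum enclosing circle is determined by three boundary points: A_2, A_4, A_7.
Their circumcentre is (2, 4/3) with r² = 970/9.
The farthest remaining point A_1 is at distance² 793/9 ≤ 970/9.
Diameter = 2r = 2√(970/9) ≈ 20.76.

20.76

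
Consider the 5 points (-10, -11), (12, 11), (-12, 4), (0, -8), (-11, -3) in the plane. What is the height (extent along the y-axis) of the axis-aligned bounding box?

max y = 11, min y = -11, so height = 22.

22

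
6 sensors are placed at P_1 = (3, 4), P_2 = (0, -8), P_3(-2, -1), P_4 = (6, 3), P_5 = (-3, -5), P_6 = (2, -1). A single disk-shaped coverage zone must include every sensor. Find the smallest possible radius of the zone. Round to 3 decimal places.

The minimum enclosing circle of a finite set is fixed by two of the points (as a diameter) or three (as a circumcircle).
The minimum enclosing circle is determined by three boundary points: P_1, P_2, P_4.
Their circumcentre is (67/26, -59/26) with r² = 13345/338.
The farthest remaining point P_5 is at distance² 13033/338 ≤ 13345/338.
r = √(13345/338) ≈ 6.283.

6.283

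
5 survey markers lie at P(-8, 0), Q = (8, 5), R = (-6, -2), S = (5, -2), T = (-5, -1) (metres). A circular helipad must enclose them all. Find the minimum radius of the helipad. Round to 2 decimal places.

8.38

The minimum enclosing circle of a finite set is fixed by two of the points (as a diameter) or three (as a circumcircle).
The farthest pair is P–Q with squared distance 281. The circle on this segment as diameter has centre (0, 2.5) and r² = 281/4 = 70.25.
Check R: distance² to centre = 56.25 ≤ 70.25, so it lies inside.
All remaining points lie in this disk, and no smaller disk contains both endpoints, so this is the minimum enclosing circle.
r = √(70.25) ≈ 8.38.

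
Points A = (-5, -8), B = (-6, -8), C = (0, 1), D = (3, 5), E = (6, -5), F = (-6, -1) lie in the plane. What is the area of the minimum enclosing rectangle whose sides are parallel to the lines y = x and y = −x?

176

In coordinates u = x + y, v = x − y the rectangle is axis-aligned; the map (x,y)→(u,v) scales areas by 2.
u-values: -13, -14, 1, 8, 1, -7; range = 8 − (-14) = 22.
v-values: 3, 2, -1, -2, 11, -5; range = 11 − (-5) = 16.
Area = (22 × 16) / 2 = 176.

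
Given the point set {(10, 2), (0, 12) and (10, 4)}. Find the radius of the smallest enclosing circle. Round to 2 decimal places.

Call the three points A, B, C in the order given.
Side lengths²: AB² = 200, AC² = 4, BC² = 164.
Since AB² = 200 ≥ 164 + 4 = 168, the angle opposite AB is not acute, so the smallest enclosing circle has AB as diameter.
Centre = midpoint of AB = (5, 7), r² = 200/4 = 50.
r = √50 ≈ 7.07.

7.07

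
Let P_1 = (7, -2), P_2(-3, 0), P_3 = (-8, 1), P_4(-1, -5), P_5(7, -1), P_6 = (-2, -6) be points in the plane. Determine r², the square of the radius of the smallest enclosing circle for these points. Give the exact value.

58.5

The farthest pair is P_1–P_3 with squared distance 234. The circle on this segment as diameter has centre (-0.5, -0.5) and r² = 234/4 = 58.5.
Check P_2: distance² to centre = 6.5 ≤ 58.5, so it lies inside.
All remaining points lie in this disk, and no smaller disk contains both endpoints, so this is the minimum enclosing circle.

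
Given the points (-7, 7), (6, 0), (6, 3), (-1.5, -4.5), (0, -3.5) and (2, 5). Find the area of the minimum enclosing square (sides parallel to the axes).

169

The bounding box has width 13 and height 11.5.
An axis-aligned square enclosing the set must have side ≥ max(width, height).
So the minimum side is max(13, 11.5) = 13.
Area = 13² = 169.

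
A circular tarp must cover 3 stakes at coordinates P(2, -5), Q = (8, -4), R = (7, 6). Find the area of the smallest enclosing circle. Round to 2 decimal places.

Side lengths²: PQ² = 37, PR² = 146, QR² = 101.
Since PR² = 146 ≥ 101 + 37 = 138, the angle opposite PR is not acute, so the smallest enclosing circle has PR as diameter.
Centre = midpoint of PR = (4.5, 0.5), r² = 146/4 = 36.5.
Area = π·r² = π·36.5 ≈ 114.67.

114.67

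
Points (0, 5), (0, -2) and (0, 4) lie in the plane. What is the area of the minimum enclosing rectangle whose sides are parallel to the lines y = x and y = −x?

24.5

In coordinates u = x + y, v = x − y the rectangle is axis-aligned; the map (x,y)→(u,v) scales areas by 2.
u-values: 5, -2, 4; range = 5 − (-2) = 7.
v-values: -5, 2, -4; range = 2 − (-5) = 7.
Area = (7 × 7) / 2 = 24.5.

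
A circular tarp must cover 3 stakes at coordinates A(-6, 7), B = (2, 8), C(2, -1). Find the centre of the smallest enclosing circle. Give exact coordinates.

Side lengths²: AB² = 65, AC² = 128, BC² = 81.
Since AC² = 128 < 81 + 65 = 146, the triangle is acute, so the smallest enclosing circle is the circumcircle.
Circumcentre = (-1.5, 3.5), r² = 32.5.
Centre = (-1.5, 3.5).

(-1.5, 3.5)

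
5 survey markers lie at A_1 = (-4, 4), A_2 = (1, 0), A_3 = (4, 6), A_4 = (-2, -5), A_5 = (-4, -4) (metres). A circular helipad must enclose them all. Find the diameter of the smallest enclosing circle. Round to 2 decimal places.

12.81

The farthest pair is A_3–A_5 with squared distance 164. The circle on this segment as diameter has centre (0, 1) and r² = 164/4 = 41.
Check A_1: distance² to centre = 25 ≤ 41, so it lies inside.
All remaining points lie in this disk, and no smaller disk contains both endpoints, so this is the minimum enclosing circle.
Diameter = 2r = 2√41 ≈ 12.81.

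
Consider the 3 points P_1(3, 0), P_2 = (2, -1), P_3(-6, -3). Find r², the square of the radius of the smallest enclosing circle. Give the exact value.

22.5

Side lengths²: P_1P_2² = 2, P_1P_3² = 90, P_2P_3² = 68.
Since P_1P_3² = 90 ≥ 68 + 2 = 70, the angle opposite P_1P_3 is not acute, so the smallest enclosing circle has P_1P_3 as diameter.
Centre = midpoint of P_1P_3 = (-1.5, -1.5), r² = 90/4 = 22.5.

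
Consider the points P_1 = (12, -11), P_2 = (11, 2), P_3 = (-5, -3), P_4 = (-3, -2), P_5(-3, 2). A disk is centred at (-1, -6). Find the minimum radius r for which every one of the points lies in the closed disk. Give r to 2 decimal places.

The required radius is the distance from (-1, -6) to the farthest point.
Squared distances: 194, 208, 25, 20, 68.
Maximum is 208, attained at P_2.
r = √208 ≈ 14.42.

14.42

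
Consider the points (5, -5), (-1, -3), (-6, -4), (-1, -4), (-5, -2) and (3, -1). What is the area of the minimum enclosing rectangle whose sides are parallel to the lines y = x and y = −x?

78

In coordinates u = x + y, v = x − y the rectangle is axis-aligned; the map (x,y)→(u,v) scales areas by 2.
u-values: 0, -4, -10, -5, -7, 2; range = 2 − (-10) = 12.
v-values: 10, 2, -2, 3, -3, 4; range = 10 − (-3) = 13.
Area = (12 × 13) / 2 = 78.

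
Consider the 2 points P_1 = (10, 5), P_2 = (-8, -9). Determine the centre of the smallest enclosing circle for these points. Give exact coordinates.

The smallest circle enclosing two points has them as diameter endpoints.
Centre = midpoint = (1, -2); r² = |P_1P_2|²/4 = 520/4 = 130.
Centre = (1, -2).

(1, -2)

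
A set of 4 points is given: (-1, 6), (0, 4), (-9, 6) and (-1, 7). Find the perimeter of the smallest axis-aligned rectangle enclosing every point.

24

Width = max x − min x = 0 − (-9) = 9.
Height = max y − min y = 7 − 4 = 3.
Perimeter = 2(9 + 3) = 24.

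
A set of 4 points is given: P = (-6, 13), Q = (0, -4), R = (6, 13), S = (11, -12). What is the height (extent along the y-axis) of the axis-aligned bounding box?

25

max y = 13, min y = -12, so height = 25.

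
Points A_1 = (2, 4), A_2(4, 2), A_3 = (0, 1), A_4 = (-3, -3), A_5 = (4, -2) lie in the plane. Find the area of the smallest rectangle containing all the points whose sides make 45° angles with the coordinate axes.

48

In coordinates u = x + y, v = x − y the rectangle is axis-aligned; the map (x,y)→(u,v) scales areas by 2.
u-values: 6, 6, 1, -6, 2; range = 6 − (-6) = 12.
v-values: -2, 2, -1, 0, 6; range = 6 − (-2) = 8.
Area = (12 × 8) / 2 = 48.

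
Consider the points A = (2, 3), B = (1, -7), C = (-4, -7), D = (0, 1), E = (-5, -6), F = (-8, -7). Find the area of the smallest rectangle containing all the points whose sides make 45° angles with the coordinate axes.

In coordinates u = x + y, v = x − y the rectangle is axis-aligned; the map (x,y)→(u,v) scales areas by 2.
u-values: 5, -6, -11, 1, -11, -15; range = 5 − (-15) = 20.
v-values: -1, 8, 3, -1, 1, -1; range = 8 − (-1) = 9.
Area = (20 × 9) / 2 = 90.

90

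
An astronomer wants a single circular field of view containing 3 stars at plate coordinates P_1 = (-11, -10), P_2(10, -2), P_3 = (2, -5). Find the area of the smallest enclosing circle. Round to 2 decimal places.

Side lengths²: P_1P_2² = 505, P_1P_3² = 194, P_2P_3² = 73.
Since P_1P_2² = 505 ≥ 194 + 73 = 267, the angle opposite P_1P_2 is not acute, so the smallest enclosing circle has P_1P_2 as diameter.
Centre = midpoint of P_1P_2 = (-0.5, -6), r² = 505/4 = 126.25.
Area = π·r² = π·126.25 ≈ 396.63.

396.63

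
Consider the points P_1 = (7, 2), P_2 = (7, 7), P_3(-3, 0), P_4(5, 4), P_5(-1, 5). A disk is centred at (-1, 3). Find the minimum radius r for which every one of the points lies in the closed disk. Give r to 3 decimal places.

The required radius is the distance from (-1, 3) to the farthest point.
Squared distances: 65, 80, 13, 37, 4.
Maximum is 80, attained at P_2.
r = √80 ≈ 8.944.

8.944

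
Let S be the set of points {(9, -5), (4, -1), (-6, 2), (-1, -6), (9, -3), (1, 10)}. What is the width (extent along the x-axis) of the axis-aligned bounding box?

max x = 9, min x = -6, so width = 15.

15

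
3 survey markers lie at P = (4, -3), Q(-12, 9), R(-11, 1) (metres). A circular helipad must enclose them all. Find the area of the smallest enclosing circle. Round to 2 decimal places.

Side lengths²: PQ² = 400, PR² = 241, QR² = 65.
Since PQ² = 400 ≥ 241 + 65 = 306, the angle opposite PQ is not acute, so the smallest enclosing circle has PQ as diameter.
Centre = midpoint of PQ = (-4, 3), r² = 400/4 = 100.
Area = π·r² = π·100 ≈ 314.16.

314.16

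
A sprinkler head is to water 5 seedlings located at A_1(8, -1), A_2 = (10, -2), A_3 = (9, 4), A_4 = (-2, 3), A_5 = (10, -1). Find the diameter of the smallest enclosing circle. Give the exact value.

13

By Welzl's lemma the MEC is supported by two points (diametrically opposite) or three points (on a circumcircle).
The farthest pair is A_2–A_4 with squared distance 169. The circle on this segment as diameter has centre (4, 0.5) and r² = 169/4 = 42.25.
Check A_1: distance² to centre = 18.25 ≤ 42.25, so it lies inside.
All remaining points lie in this disk, and no smaller disk contains both endpoints, so this is the minimum enclosing circle.
Diameter = 2r = 2√(42.25) = 13.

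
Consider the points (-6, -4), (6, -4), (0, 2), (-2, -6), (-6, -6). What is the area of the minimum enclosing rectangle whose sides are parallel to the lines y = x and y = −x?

In coordinates u = x + y, v = x − y the rectangle is axis-aligned; the map (x,y)→(u,v) scales areas by 2.
u-values: -10, 2, 2, -8, -12; range = 2 − (-12) = 14.
v-values: -2, 10, -2, 4, 0; range = 10 − (-2) = 12.
Area = (14 × 12) / 2 = 84.

84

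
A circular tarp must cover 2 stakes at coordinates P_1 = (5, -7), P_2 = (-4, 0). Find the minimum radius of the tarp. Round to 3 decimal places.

The smallest circle enclosing two points has them as diameter endpoints.
Centre = midpoint = (0.5, -3.5); r² = |P_1P_2|²/4 = 130/4 = 32.5.
r = √(32.5) ≈ 5.701.

5.701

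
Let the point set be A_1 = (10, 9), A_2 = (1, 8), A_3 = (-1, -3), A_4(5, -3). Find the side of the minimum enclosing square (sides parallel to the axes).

The bounding box has width 11 and height 12.
An axis-aligned square enclosing the set must have side ≥ max(width, height).
So the minimum side is max(11, 12) = 12.

12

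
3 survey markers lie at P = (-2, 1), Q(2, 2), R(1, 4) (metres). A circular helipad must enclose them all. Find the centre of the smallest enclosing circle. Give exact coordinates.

(-1/6, 13/6)

Side lengths²: PQ² = 17, PR² = 18, QR² = 5.
Since PR² = 18 < 17 + 5 = 22, the triangle is acute, so the smallest enclosing circle is the circumcircle.
Circumcentre = (-1/6, 13/6), r² = 85/18.
Centre = (-1/6, 13/6).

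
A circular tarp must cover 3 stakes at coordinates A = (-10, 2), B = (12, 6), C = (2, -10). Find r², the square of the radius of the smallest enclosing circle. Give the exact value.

Side lengths²: AB² = 500, AC² = 288, BC² = 356.
Since AB² = 500 < 356 + 288 = 644, the triangle is acute, so the smallest enclosing circle is the circumcircle.
Circumcentre = (19/13, 19/13), r² = 22250/169.

22250/169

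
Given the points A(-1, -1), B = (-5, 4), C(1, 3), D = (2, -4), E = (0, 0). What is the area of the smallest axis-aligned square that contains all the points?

The bounding box has width 7 and height 8.
An axis-aligned square enclosing the set must have side ≥ max(width, height).
So the minimum side is max(7, 8) = 8.
Area = 8² = 64.

64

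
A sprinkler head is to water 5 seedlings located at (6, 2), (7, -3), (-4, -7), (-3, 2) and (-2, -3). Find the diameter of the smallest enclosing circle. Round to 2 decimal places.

By Welzl's lemma the MEC is supported by two points (diametrically opposite) or three points (on a circumcircle).
The farthest pair is (6, 2)–(-4, -7) with squared distance 181. The circle on this segment as diameter has centre (1, -2.5) and r² = 181/4 = 45.25.
Check (7, -3): distance² to centre = 36.25 ≤ 45.25, so it lies inside.
All remaining points lie in this disk, and no smaller disk contains both endpoints, so this is the minimum enclosing circle.
Diameter = 2r = 2√(45.25) ≈ 13.45.

13.45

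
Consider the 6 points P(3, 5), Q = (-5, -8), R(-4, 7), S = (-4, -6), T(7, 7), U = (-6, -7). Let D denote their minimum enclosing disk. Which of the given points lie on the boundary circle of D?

Q, T

A smallest enclosing disk is always determined by at most three of the input points on its boundary.
The farthest pair is Q–T with squared distance 369. The circle on this segment as diameter has centre (1, -0.5) and r² = 369/4 = 92.25.
Check P: distance² to centre = 34.25 ≤ 92.25, so it lies inside.
All remaining points lie in this disk, and no smaller disk contains both endpoints, so this is the minimum enclosing circle.
The points at distance exactly r from the centre are Q, T — 2 points.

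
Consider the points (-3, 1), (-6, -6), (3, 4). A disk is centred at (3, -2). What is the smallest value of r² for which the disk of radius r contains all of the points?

97

The required radius is the distance from (3, -2) to the farthest point.
Squared distances: 45, 97, 36.
Maximum is 97, attained at (-6, -6).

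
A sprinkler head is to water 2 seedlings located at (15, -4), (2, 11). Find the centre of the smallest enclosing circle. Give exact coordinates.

(8.5, 3.5)

The smallest circle enclosing two points has them as diameter endpoints.
Centre = midpoint = (8.5, 3.5); r² = |(15, -4)−(2, 11)|²/4 = 394/4 = 98.5.
Centre = (8.5, 3.5).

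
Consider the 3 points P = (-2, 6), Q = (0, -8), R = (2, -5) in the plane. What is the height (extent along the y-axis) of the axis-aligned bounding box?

max y = 6, min y = -8, so height = 14.

14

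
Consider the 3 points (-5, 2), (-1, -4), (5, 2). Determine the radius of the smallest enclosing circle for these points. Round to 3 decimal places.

5.099

Call the three points A, B, C in the order given.
Side lengths²: AB² = 52, AC² = 100, BC² = 72.
Since AC² = 100 < 72 + 52 = 124, the triangle is acute, so the smallest enclosing circle is the circumcircle.
Circumcentre = (0, 1), r² = 26.
r = √26 ≈ 5.099.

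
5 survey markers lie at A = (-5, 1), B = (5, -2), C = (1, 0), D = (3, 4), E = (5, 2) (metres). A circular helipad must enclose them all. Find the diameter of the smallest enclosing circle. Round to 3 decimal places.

10.492

A smallest enclosing disk is always determined by at most three of the input points on its boundary.
The minimum enclosing circle is determined by three boundary points: A, B, E.
Their circumcentre is (0.15, 0) with r² = 27.5225.
The farthest remaining point D is at distance² 24.1225 ≤ 27.5225.
Diameter = 2r = 2√(27.5225) ≈ 10.492.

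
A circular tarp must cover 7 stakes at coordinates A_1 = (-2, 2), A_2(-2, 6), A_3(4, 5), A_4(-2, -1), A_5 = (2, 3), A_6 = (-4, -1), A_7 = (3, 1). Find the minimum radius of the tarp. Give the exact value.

5

By Welzl's lemma the MEC is supported by two points (diametrically opposite) or three points (on a circumcircle).
The farthest pair is A_3–A_6 with squared distance 100. The circle on this segment as diameter has centre (0, 2) and r² = 100/4 = 25.
Check A_1: distance² to centre = 4 ≤ 25, so it lies inside.
All remaining points lie in this disk, and no smaller disk contains both endpoints, so this is the minimum enclosing circle.
r = √25 = 5.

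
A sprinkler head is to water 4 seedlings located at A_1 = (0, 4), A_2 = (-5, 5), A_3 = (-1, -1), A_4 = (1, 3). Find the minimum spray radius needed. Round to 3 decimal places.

3.642

By Welzl's lemma the MEC is supported by two points (diametrically opposite) or three points (on a circumcircle).
The minimum enclosing circle is determined by three boundary points: A_2, A_3, A_4.
Their circumcentre is (-18/7, 16/7) with r² = 650/49.
The farthest remaining point A_1 is at distance² 468/49 ≤ 650/49.
r = √(650/49) ≈ 3.642.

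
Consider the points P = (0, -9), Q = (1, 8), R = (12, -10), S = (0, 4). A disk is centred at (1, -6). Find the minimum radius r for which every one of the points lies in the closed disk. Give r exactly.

14

The required radius is the distance from (1, -6) to the farthest point.
Squared distances: 10, 196, 137, 101.
Maximum is 196, attained at Q.
r = √196 = 14.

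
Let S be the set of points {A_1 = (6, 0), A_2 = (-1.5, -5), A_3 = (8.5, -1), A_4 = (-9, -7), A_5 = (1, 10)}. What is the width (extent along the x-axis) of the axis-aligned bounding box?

17.5

max x = 8.5, min x = -9, so width = 17.5.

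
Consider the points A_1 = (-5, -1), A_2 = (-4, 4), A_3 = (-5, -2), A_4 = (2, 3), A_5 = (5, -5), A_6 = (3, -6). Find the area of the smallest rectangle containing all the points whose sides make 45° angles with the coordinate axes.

In coordinates u = x + y, v = x − y the rectangle is axis-aligned; the map (x,y)→(u,v) scales areas by 2.
u-values: -6, 0, -7, 5, 0, -3; range = 5 − (-7) = 12.
v-values: -4, -8, -3, -1, 10, 9; range = 10 − (-8) = 18.
Area = (12 × 18) / 2 = 108.

108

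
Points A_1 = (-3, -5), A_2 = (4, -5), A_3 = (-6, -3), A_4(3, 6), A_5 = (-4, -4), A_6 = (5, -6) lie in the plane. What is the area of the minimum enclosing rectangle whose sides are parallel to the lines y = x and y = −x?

In coordinates u = x + y, v = x − y the rectangle is axis-aligned; the map (x,y)→(u,v) scales areas by 2.
u-values: -8, -1, -9, 9, -8, -1; range = 9 − (-9) = 18.
v-values: 2, 9, -3, -3, 0, 11; range = 11 − (-3) = 14.
Area = (18 × 14) / 2 = 126.

126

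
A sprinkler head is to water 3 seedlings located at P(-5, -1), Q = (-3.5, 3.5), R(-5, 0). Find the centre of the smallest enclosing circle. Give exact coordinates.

Side lengths²: PQ² = 22.5, PR² = 1, QR² = 14.5.
Since PQ² = 22.5 ≥ 14.5 + 1 = 15.5, the angle opposite PQ is not acute, so the smallest enclosing circle has PQ as diameter.
Centre = midpoint of PQ = (-4.25, 1.25), r² = 22.5/4 = 5.625.
Centre = (-4.25, 1.25).

(-4.25, 1.25)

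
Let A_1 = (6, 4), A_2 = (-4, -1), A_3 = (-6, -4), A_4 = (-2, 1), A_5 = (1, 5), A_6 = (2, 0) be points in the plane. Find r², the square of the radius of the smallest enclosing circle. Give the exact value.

52

The farthest pair is A_1–A_3 with squared distance 208. The circle on this segment as diameter has centre (0, 0) and r² = 208/4 = 52.
Check A_2: distance² to centre = 17 ≤ 52, so it lies inside.
All remaining points lie in this disk, and no smaller disk contains both endpoints, so this is the minimum enclosing circle.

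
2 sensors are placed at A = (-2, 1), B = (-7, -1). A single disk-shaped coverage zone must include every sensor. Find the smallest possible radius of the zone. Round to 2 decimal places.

2.69

The smallest circle enclosing two points has them as diameter endpoints.
Centre = midpoint = (-4.5, 0); r² = |AB|²/4 = 29/4 = 7.25.
r = √(7.25) ≈ 2.69.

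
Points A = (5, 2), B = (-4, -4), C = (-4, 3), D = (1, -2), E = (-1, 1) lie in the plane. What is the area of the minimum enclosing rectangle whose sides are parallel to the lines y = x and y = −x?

In coordinates u = x + y, v = x − y the rectangle is axis-aligned; the map (x,y)→(u,v) scales areas by 2.
u-values: 7, -8, -1, -1, 0; range = 7 − (-8) = 15.
v-values: 3, 0, -7, 3, -2; range = 3 − (-7) = 10.
Area = (15 × 10) / 2 = 75.

75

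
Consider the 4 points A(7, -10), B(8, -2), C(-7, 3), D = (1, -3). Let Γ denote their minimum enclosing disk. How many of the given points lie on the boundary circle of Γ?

2

A smallest enclosing disk is always determined by at most three of the input points on its boundary.
The farthest pair is A–C with squared distance 365. The circle on this segment as diameter has centre (0, -3.5) and r² = 365/4 = 91.25.
Check B: distance² to centre = 66.25 ≤ 91.25, so it lies inside.
All remaining points lie in this disk, and no smaller disk contains both endpoints, so this is the minimum enclosing circle.
The points at distance exactly r from the centre are A, C — 2 points.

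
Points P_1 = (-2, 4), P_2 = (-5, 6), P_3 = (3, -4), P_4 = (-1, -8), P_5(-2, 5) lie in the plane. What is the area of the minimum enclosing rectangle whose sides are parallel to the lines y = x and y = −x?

108

In coordinates u = x + y, v = x − y the rectangle is axis-aligned; the map (x,y)→(u,v) scales areas by 2.
u-values: 2, 1, -1, -9, 3; range = 3 − (-9) = 12.
v-values: -6, -11, 7, 7, -7; range = 7 − (-11) = 18.
Area = (12 × 18) / 2 = 108.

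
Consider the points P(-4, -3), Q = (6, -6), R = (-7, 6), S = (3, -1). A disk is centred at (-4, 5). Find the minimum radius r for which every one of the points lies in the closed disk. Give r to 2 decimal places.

The required radius is the distance from (-4, 5) to the farthest point.
Squared distances: 64, 221, 10, 85.
Maximum is 221, attained at Q.
r = √221 ≈ 14.87.

14.87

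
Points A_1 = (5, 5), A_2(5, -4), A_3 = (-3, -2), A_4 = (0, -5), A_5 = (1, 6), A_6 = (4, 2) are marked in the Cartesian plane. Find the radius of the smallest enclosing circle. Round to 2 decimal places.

5.66

A smallest enclosing disk is always determined by at most three of the input points on its boundary.
The minimum enclosing circle is determined by three boundary points: A_1, A_4, A_5.
Their circumcentre is (31/18, 7/18) with r² = 5185/162.
The farthest remaining point A_2 is at distance² 4861/162 ≤ 5185/162.
r = √(5185/162) ≈ 5.66.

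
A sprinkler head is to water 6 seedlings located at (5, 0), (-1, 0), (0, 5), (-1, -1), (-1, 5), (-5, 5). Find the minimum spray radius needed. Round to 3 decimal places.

A smallest enclosing disk is always determined by at most three of the input points on its boundary.
The farthest pair is (5, 0)–(-5, 5) with squared distance 125. The circle on this segment as diameter has centre (0, 2.5) and r² = 125/4 = 31.25.
Check (-1, 0): distance² to centre = 7.25 ≤ 31.25, so it lies inside.
All remaining points lie in this disk, and no smaller disk contains both endpoints, so this is the minimum enclosing circle.
r = √(31.25) ≈ 5.590.

5.590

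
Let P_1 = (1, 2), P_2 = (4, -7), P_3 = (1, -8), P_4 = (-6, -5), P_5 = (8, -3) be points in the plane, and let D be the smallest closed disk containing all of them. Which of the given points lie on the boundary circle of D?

The farthest pair is P_4–P_5 with squared distance 200. The circle on this segment as diameter has centre (1, -4) and r² = 200/4 = 50.
Check P_1: distance² to centre = 36 ≤ 50, so it lies inside.
All remaining points lie in this disk, and no smaller disk contains both endpoints, so this is the minimum enclosing circle.
The points at distance exactly r from the centre are P_4, P_5 — 2 points.

P_4, P_5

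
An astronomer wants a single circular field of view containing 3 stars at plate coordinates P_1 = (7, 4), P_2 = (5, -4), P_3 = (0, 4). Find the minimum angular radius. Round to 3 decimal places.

Side lengths²: P_1P_2² = 68, P_1P_3² = 49, P_2P_3² = 89.
Since P_2P_3² = 89 < 68 + 49 = 117, the triangle is acute, so the smallest enclosing circle is the circumcircle.
Circumcentre = (3.5, 0.625), r² = 23.640625.
r = √(23.640625) ≈ 4.862.

4.862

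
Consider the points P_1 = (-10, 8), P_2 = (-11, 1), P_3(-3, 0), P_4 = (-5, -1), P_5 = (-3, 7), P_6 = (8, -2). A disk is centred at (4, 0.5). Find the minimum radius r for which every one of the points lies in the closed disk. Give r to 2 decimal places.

The required radius is the distance from (4, 0.5) to the farthest point.
Squared distances: 252.25, 225.25, 49.25, 83.25, 91.25, 22.25.
Maximum is 252.25, attained at P_1.
r = √(252.25) ≈ 15.88.

15.88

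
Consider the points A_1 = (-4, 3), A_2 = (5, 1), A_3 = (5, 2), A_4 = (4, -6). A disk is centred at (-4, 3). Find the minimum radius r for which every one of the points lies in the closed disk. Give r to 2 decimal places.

12.04

The required radius is the distance from (-4, 3) to the farthest point.
Squared distances: 0, 85, 82, 145.
Maximum is 145, attained at A_4.
r = √145 ≈ 12.04.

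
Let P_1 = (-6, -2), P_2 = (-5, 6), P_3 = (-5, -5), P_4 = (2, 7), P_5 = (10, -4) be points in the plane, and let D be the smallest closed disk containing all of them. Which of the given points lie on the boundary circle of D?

The minimum enclosing circle is determined by three boundary points: P_2, P_3, P_5.
Their circumcentre is (13/6, 0.5) with r² = 1469/18.
The farthest remaining point P_1 is at distance² 1313/18 ≤ 1469/18.
The points at distance exactly r from the centre are P_2, P_3, P_5 — 3 points.

P_2, P_3, P_5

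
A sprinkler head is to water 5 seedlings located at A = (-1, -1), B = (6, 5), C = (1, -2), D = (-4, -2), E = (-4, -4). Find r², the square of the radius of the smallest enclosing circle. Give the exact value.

The farthest pair is B–E with squared distance 181. The circle on this segment as diameter has centre (1, 0.5) and r² = 181/4 = 45.25.
Check A: distance² to centre = 6.25 ≤ 45.25, so it lies inside.
All remaining points lie in this disk, and no smaller disk contains both endpoints, so this is the minimum enclosing circle.

45.25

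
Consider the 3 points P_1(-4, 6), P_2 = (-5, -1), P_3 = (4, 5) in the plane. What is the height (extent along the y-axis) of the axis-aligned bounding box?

max y = 6, min y = -1, so height = 7.

7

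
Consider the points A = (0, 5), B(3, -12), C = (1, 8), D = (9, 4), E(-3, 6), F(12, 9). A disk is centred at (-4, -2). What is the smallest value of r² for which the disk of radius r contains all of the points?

377

The required radius is the distance from (-4, -2) to the farthest point.
Squared distances: 65, 149, 125, 205, 65, 377.
Maximum is 377, attained at F.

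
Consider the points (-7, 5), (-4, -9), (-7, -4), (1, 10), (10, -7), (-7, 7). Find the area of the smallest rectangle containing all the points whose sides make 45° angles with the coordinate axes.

372

In coordinates u = x + y, v = x − y the rectangle is axis-aligned; the map (x,y)→(u,v) scales areas by 2.
u-values: -2, -13, -11, 11, 3, 0; range = 11 − (-13) = 24.
v-values: -12, 5, -3, -9, 17, -14; range = 17 − (-14) = 31.
Area = (24 × 31) / 2 = 372.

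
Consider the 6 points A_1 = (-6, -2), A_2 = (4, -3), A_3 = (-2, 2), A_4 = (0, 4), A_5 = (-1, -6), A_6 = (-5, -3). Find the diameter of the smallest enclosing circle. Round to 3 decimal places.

By Welzl's lemma the MEC is supported by two points (diametrically opposite) or three points (on a circumcircle).
The minimum enclosing circle is determined by three boundary points: A_1, A_2, A_4.
Their circumcentre is (-19/22, -25/22) with r² = 6565/242.
The farthest remaining point A_5 is at distance² 5729/242 ≤ 6565/242.
Diameter = 2r = 2√(6565/242) ≈ 10.417.

10.417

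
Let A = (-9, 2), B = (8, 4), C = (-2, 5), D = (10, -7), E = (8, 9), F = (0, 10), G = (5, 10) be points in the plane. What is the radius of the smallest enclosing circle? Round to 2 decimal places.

A smallest enclosing disk is always determined by at most three of the input points on its boundary.
The minimum enclosing circle is determined by three boundary points: A, D, E.
Their circumcentre is (19/11, 1/11) with r² = 14365/121.
The farthest remaining point G is at distance² 13177/121 ≤ 14365/121.
r = √(14365/121) ≈ 10.90.

10.90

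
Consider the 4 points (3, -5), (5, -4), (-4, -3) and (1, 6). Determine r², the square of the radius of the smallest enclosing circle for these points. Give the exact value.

63017/1849

A smallest enclosing disk is always determined by at most three of the input points on its boundary.
The minimum enclosing circle is determined by three boundary points: (5, -4), (-4, -3), (1, 6).
Their circumcentre is (39/43, 7/43) with r² = 63017/1849.
The farthest remaining point (3, -5) is at distance² 57384/1849 ≤ 63017/1849.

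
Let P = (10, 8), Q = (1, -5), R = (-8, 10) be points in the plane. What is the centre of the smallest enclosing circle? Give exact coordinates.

(23/42, 69/14)

Side lengths²: PQ² = 250, PR² = 328, QR² = 306.
Since PR² = 328 < 306 + 250 = 556, the triangle is acute, so the smallest enclosing circle is the circumcircle.
Circumcentre = (23/42, 69/14), r² = 87125/882.
Centre = (23/42, 69/14).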